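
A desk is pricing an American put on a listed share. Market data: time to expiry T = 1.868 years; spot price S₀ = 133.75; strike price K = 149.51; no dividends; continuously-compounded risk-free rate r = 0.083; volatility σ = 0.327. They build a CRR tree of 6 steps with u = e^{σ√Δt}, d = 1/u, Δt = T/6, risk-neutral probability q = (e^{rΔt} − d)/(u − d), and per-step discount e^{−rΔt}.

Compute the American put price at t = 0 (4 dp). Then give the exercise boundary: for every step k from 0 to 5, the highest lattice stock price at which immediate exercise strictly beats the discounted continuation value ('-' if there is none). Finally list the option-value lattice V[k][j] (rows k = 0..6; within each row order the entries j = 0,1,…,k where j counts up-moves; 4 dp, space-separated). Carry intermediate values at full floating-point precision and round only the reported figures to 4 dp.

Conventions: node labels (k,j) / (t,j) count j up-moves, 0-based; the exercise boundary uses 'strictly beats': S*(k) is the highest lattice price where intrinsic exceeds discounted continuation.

Δt=0.31133, u=1.20016, d=0.83322, q=0.52585, disc=e^(-rΔt)=0.97449
k=6 terminal: V=max(K-S,0) → 104.7538 85.0436 56.6532 15.7600 0.0000 0.0000 0.0000
k=5: j=0 S=53.7147 intr=95.7953 cont=91.9813 V=95.7953[EX]; j=1 S=77.3702 intr=72.1398 cont=68.3259 V=72.1398[EX]; j=2 S=111.4432 intr=38.0668 cont=34.2528 V=38.0668[EX]; j=3 S=160.5217 intr=0.0000 cont=7.2820 V=7.2820[hold]; j=4 S=231.2139 intr=0.0000 cont=0.0000 V=0.0000[hold]; j=5 S=333.0383 intr=0.0000 cont=0.0000 V=0.0000[hold]  S*(5)=111.4432
k=4: j=0 S=64.4664 intr=85.0436 cont=81.2296 V=85.0436[EX]; j=1 S=92.8568 intr=56.6532 cont=52.8393 V=56.6532[EX]; j=2 S=133.7500 intr=15.7600 cont=21.3204 V=21.3204[hold]; j=3 S=192.6522 intr=0.0000 cont=3.3647 V=3.3647[hold]; j=4 S=277.4943 intr=0.0000 cont=0.0000 V=0.0000[hold]  S*(4)=92.8568
k=3: j=0 S=77.3702 intr=72.1398 cont=68.3259 V=72.1398[EX]; j=1 S=111.4432 intr=38.0668 cont=37.1022 V=38.0668[EX]; j=2 S=160.5217 intr=0.0000 cont=11.5753 V=11.5753[hold]; j=3 S=231.2139 intr=0.0000 cont=1.5546 V=1.5546[hold]  S*(3)=111.4432
k=2: j=0 S=92.8568 intr=56.6532 cont=52.8393 V=56.6532[EX]; j=1 S=133.7500 intr=15.7600 cont=23.5205 V=23.5205[hold]; j=2 S=192.6522 intr=0.0000 cont=6.1451 V=6.1451[hold]  S*(2)=92.8568
k=1: j=0 S=111.4432 intr=38.0668 cont=38.2296 V=38.2296[hold]; j=1 S=160.5217 intr=0.0000 cont=14.0167 V=14.0167[hold]  S*(1)=-
k=0: j=0 S=133.7500 intr=15.7600 cont=24.8468 V=24.8468[hold]  S*(0)=-

price = 24.8468
boundary = - - 92.8568 111.4432 92.8568 111.4432
tree:
24.8468
38.2296 14.0167
56.6532 23.5205 6.1451
72.1398 38.0668 11.5753 1.5546
85.0436 56.6532 21.3204 3.3647 0.0000
95.7953 72.1398 38.0668 7.2820 0.0000 0.0000
104.7538 85.0436 56.6532 15.7600 0.0000 0.0000 0.0000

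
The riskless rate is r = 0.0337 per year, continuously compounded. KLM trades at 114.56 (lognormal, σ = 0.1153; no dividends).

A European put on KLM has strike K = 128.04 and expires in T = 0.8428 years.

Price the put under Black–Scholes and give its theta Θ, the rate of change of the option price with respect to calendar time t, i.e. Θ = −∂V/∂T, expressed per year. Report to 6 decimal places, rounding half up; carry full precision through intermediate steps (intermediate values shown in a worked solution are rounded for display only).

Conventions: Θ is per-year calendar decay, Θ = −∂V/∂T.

price = 11.459600
Θ = 1.149001

σ√T = 0.1153·√0.8428 = 0.105850
d₁ = (ln(S/K) + (r+σ²/2)T) / (σ√T) = (ln(114.56/128.04) + (0.0337+0.1153²/2)·0.8428) / 0.105850 = (-0.111244 + 0.034004) / 0.105850 = -0.729706
d₂ = d₁ − σ√T = -0.729706 − 0.105850 = -0.835556
e^{−rT} = 0.971997
N(−d₁) = 0.767215,  N(−d₂) = 0.798298
Put price V = K·e^{−rT}·N(−d₂) − S·N(−d₁) = 99.351761 − 87.892161 = 11.459600
φ(d₁) = (1/√(2π))·e^{−d₁²/2} = 0.305693
Θ = −S·φ(d₁)·σ/(2√T) + r·K·e^{−rT}·N(−d₂) = −2.199153 + 3.348154 = 1.149001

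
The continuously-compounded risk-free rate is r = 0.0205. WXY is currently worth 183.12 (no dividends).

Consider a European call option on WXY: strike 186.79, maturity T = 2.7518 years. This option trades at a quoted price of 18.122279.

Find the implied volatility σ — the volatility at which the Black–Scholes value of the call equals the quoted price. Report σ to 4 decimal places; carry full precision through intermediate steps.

sigma = 0.1229

At σ = 0.1229 the Black–Scholes value reproduces the quote:
σ√T = 0.1229·√2.7518 = 0.203873
d₁ = (ln(S/K) + (r+σ²/2)T) / (σ√T) = (ln(183.12/186.79) + (0.0205+0.1229²/2)·2.7518) / 0.203873 = (-0.019843 + 0.077194) / 0.203873 = 0.281306
d₂ = d₁ − σ√T = 0.281306 − 0.203873 = 0.077433
e^{−rT} = 0.945150
N(d₁) = 0.610762,  N(d₂) = 0.530860
V = S·N(d₁) − K·e^{−rT}·N(d₂) = 111.842752 − 93.720473 = 18.122279 (equal to the quote); since ∂V/∂σ > 0 for all σ, the implied volatility is unique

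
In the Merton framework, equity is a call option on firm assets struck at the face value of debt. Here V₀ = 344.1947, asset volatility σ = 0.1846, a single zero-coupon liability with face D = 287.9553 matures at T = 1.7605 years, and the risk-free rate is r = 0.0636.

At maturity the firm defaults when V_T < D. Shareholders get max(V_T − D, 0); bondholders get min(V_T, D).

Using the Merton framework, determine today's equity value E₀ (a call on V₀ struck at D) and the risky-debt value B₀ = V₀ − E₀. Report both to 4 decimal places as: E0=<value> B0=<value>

Apply the equity-as-call identities (strike 287.9553, horizon 1.7605 years):
d₁ = [ln(V₀/D) + (r + σ²/2)T] / (σ√T)
   = [ln(344.1947/287.9553) + (0.0636 + 0.5·0.1846²)·1.7605] / (0.1846·√1.7605)
   = [0.178402 + 0.141964] / 0.244934 = 1.307969
d₂ = d₁ − σ√T = 1.307969 − 0.244934 = 1.063034
N(d₁) = 0.904558,  N(d₂) = 0.856117,  e^(−rT) = 0.894073
E₀ = V₀·N(d₁) − D·e^(−rT)·N(d₂)
   = 344.1947·0.904558 − 287.9553·0.894073·0.856117 = 90.934179
B₀ = V₀ − E₀ = 344.1947 − 90.934179 = 253.260521

E0=90.9342 B0=253.2605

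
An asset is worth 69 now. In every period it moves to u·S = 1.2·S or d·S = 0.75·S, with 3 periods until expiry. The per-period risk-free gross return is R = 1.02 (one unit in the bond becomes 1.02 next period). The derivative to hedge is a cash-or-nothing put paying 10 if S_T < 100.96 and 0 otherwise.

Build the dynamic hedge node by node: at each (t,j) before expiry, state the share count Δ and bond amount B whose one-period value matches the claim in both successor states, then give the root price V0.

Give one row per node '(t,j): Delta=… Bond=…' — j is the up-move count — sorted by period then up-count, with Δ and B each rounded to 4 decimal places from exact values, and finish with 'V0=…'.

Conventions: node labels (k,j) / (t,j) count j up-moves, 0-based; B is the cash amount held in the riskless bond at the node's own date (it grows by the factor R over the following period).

The replicating-portfolio and risk-neutral prices coincide; use p* = (1.02−0.75)/(1.2−0.75) = 0.6000 for the latter.
Terminal payoffs: V(3,0)=10.0000, V(3,1)=10.0000, V(3,2)=10.0000, V(3,3)=0.0000
  t=2,j=0: stock 38.8125 → up 46.5750 (V=10.0000), down 29.1094 (V=10.0000). Price 9.8039; hedge Δ=0.0000, bond B=9.8039.
  t=2,j=1: stock 62.1000 → up 74.5200 (V=10.0000), down 46.5750 (V=10.0000). Price 9.8039; hedge Δ=0.0000, bond B=9.8039.
  t=2,j=2: stock 99.3600 → up 119.2320 (V=0.0000), down 74.5200 (V=10.0000). Price 3.9216; hedge Δ=-0.2237, bond B=26.1438.
  t=1,j=0: stock 51.7500 → up 62.1000 (V=9.8039), down 38.8125 (V=9.8039). Price 9.6117; hedge Δ=0.0000, bond B=9.6117.
  t=1,j=1: stock 82.8000 → up 99.3600 (V=3.9216), down 62.1000 (V=9.8039). Price 6.1515; hedge Δ=-0.1579, bond B=19.2234.
  t=0,j=0: stock 69.0000 → up 82.8000 (V=6.1515), down 51.7500 (V=9.6117). Price 7.3878; hedge Δ=-0.1114, bond B=15.0772.
Check: Δ(0,0)·S0 + B(0,0) = 7.3878 = V0.

(0,0): Delta=-0.1114 Bond=15.0772
(1,0): Delta=0.0000 Bond=9.6117
(1,1): Delta=-0.1579 Bond=19.2234
(2,0): Delta=0.0000 Bond=9.8039
(2,1): Delta=0.0000 Bond=9.8039
(2,2): Delta=-0.2237 Bond=26.1438
V0=7.3878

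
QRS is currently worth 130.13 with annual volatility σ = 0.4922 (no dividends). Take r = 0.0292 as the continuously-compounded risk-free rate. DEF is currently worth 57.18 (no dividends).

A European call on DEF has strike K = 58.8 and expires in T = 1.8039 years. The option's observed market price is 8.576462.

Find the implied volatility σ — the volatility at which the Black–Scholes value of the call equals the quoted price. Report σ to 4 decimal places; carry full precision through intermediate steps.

sigma = 0.2610

At σ = 0.2610 the Black–Scholes value reproduces the quote:
σ√T = 0.261·√1.8039 = 0.350547
d₁ = (ln(S/K) + (r+σ²/2)T) / (σ√T) = (ln(57.18/58.8) + (0.0292+0.261²/2)·1.8039) / 0.350547 = (-0.027938 + 0.114116) / 0.350547 = 0.245838
d₂ = d₁ − σ√T = 0.245838 − 0.350547 = -0.104709
e^{−rT} = 0.948689
N(d₁) = 0.597096,  N(d₂) = 0.458303
V = S·N(d₁) − K·e^{−rT}·N(d₂) = 34.141965 − 25.565502 = 8.576462 (equal to the quote); since ∂V/∂σ > 0 for all σ, the implied volatility is unique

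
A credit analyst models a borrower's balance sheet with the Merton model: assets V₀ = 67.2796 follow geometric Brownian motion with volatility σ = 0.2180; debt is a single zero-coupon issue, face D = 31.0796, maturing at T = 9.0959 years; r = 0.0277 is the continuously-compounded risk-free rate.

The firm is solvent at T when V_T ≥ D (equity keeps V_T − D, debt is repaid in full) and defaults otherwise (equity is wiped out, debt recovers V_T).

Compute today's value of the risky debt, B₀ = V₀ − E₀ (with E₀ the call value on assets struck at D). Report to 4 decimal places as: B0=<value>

Apply the equity-as-call identities (strike 31.0796, horizon 9.0959 years):
d₁ = [ln(V₀/D) + (r + σ²/2)T] / (σ√T)
   = [ln(67.2796/31.0796) + (0.0277 + 0.5·0.2180²)·9.0959] / (0.2180·√9.0959)
   = [0.772305 + 0.468093] / 0.657475 = 1.886609
d₂ = d₁ − σ√T = 1.886609 − 0.657475 = 1.229134
N(d₁) = 0.970394,  N(d₂) = 0.890489,  e^(−rT) = 0.777279
E₀ = V₀·N(d₁) − D·e^(−rT)·N(d₂)
   = 67.2796·0.970394 − 31.0796·0.777279·0.890489 = 43.775689
B₀ = V₀ − E₀ = 67.2796 − 43.775689 = 23.503911

B0=23.5039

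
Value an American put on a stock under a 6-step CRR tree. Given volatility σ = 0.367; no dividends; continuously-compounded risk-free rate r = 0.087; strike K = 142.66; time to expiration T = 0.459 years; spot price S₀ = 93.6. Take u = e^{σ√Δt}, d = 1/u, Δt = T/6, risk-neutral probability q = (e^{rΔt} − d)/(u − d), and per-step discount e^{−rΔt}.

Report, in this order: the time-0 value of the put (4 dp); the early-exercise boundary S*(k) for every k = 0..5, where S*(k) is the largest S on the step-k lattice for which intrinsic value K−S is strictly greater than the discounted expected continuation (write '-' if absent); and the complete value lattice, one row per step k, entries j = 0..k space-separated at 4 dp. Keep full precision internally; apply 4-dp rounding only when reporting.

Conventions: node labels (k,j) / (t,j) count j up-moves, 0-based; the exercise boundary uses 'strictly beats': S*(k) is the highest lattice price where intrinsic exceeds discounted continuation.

price = 49.0600
boundary = 93.6000 103.6000 93.6000 103.6000 114.6684 126.9194
tree:
49.0600
58.0948 39.0600
66.2575 49.0600 28.1078
73.6322 58.0948 39.0600 17.8483
80.2952 66.2575 49.0600 27.9916 8.2390
86.3149 73.6322 58.0948 39.0600 15.7406 1.0670
91.7537 80.2952 66.2575 49.0600 27.9916 2.1808 0.0000

params: Δt=0.07650 u=1.10684 d=0.90347 q=0.50748 e^(-rΔt)=0.99337
t_6 payoffs: 91.7537 80.2952 66.2575 49.0600 27.9916 2.1808 0.0000
t_5: node(5,0) S=56.3451 payoff=86.3149 vs cont=85.3686 → 86.3149 [stop]  node(5,1) S=69.0278 payoff=73.6322 vs cont=72.6859 → 73.6322 [stop]  node(5,2) S=84.5652 payoff=58.0948 vs cont=57.1484 → 58.0948 [stop]  node(5,3) S=103.6000 payoff=39.0600 vs cont=38.1137 → 39.0600 [stop]  node(5,4) S=126.9194 payoff=15.7406 vs cont=14.7943 → 15.7406 [stop]  node(5,5) S=155.4876 payoff=0.0000 vs cont=1.0670 → 1.0670 [wait]  ⇒ S*(5)=126.9194
t_4: node(4,0) S=62.3648 payoff=80.2952 vs cont=79.3488 → 80.2952 [stop]  node(4,1) S=76.4025 payoff=66.2575 vs cont=65.3111 → 66.2575 [stop]  node(4,2) S=93.6000 payoff=49.0600 vs cont=48.1137 → 49.0600 [stop]  node(4,3) S=114.6684 payoff=27.9916 vs cont=27.0452 → 27.9916 [stop]  node(4,4) S=140.4792 payoff=2.1808 vs cont=8.2390 → 8.2390 [wait]  ⇒ S*(4)=114.6684
t_3: node(3,0) S=69.0278 payoff=73.6322 vs cont=72.6859 → 73.6322 [stop]  node(3,1) S=84.5652 payoff=58.0948 vs cont=57.1484 → 58.0948 [stop]  node(3,2) S=103.6000 payoff=39.0600 vs cont=38.1137 → 39.0600 [stop]  node(3,3) S=126.9194 payoff=15.7406 vs cont=17.8483 → 17.8483 [wait]  ⇒ S*(3)=103.6000
t_2: node(2,0) S=76.4025 payoff=66.2575 vs cont=65.3111 → 66.2575 [stop]  node(2,1) S=93.6000 payoff=49.0600 vs cont=48.1137 → 49.0600 [stop]  node(2,2) S=114.6684 payoff=27.9916 vs cont=28.1078 → 28.1078 [wait]  ⇒ S*(2)=93.6000
t_1: node(1,0) S=84.5652 payoff=58.0948 vs cont=57.1484 → 58.0948 [stop]  node(1,1) S=103.6000 payoff=39.0600 vs cont=38.1722 → 39.0600 [stop]  ⇒ S*(1)=103.6000
t_0: node(0,0) S=93.6000 payoff=49.0600 vs cont=48.1137 → 49.0600 [stop]  ⇒ S*(0)=93.6000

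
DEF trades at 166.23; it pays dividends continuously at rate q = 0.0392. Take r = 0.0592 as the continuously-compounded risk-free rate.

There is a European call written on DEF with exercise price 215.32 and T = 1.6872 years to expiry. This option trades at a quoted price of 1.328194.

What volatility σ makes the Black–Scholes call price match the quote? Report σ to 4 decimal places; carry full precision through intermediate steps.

At σ = 0.1322 the Black–Scholes value reproduces the quote:
σ√T = 0.1322·√1.6872 = 0.171718
d₁ = (ln(S/K) + (r−q+σ²/2)T) / (σ√T) = (ln(166.23/215.32) + (0.0592−0.0392+0.1322²/2)·1.6872) / 0.171718 = (-0.258753 + 0.048487) / 0.171718 = -1.224484
d₂ = d₁ − σ√T = -1.224484 − 0.171718 = -1.396202
e^{−rT} = 0.904944
e^{−qT} = 0.936001
N(d₁) = 0.110385,  N(d₂) = 0.081327
V = S·e^{−qT}·N(d₁) − K·e^{−rT}·N(d₂) = 17.174940 − 15.846746 = 1.328194 (equal to the quote); since ∂V/∂σ > 0 for all σ, the implied volatility is unique

sigma = 0.1322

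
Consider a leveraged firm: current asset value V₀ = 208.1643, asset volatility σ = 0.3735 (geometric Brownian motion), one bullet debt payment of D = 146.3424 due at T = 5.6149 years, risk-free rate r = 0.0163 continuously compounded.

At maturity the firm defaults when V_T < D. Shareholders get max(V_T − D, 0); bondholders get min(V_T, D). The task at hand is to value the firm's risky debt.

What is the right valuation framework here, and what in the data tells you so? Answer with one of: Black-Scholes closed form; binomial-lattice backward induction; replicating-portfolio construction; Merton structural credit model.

framework: Merton structural credit model

Key observation: the asked-for credit quantity lives on the firm's capital structure — asset value, asset volatility, debt face 146.3424 — which is the structural model's domain.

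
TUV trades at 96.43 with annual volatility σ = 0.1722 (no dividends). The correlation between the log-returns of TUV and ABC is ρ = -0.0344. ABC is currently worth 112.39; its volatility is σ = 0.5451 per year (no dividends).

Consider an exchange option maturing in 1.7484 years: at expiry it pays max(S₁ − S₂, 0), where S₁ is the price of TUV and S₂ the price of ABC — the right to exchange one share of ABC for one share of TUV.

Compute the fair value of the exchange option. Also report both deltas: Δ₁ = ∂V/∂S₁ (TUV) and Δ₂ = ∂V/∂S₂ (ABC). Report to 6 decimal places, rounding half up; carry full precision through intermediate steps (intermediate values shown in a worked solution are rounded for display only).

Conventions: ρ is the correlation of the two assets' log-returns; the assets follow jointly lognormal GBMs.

exchange price = 23.651003
Δ1 = 0.571819
Δ2 = -0.280181

σ_eff = √(σ₁² + σ₂² − 2ρσ₁σ₂) = √(0.1722² + 0.5451² − 2·-0.0344·0.1722·0.5451) = 0.577274
d₁ = (ln(S₁/S₂) + (q₂ − q₁ + σ_eff²/2)T) / (σ_eff√T) = (ln(96.43/112.39) + (0.0 − 0.0 + 0.166622)·1.7484) / 0.763312 = 0.181007
d₂ = d₁ − σ_eff√T = 0.181007 − 0.763312 = -0.582305
N(d₁) = 0.571819,  N(d₂) = 0.280181
V = S₁·e^{−q₁T}·N(d₁) − S₂·e^{−q₂T}·N(d₂) = 55.140513 − 31.489509 = 23.651003
Key observation: r never enters — measured in units of ABC, the claim is a call on S₁/S₂ struck at 1, so only the dividend yields and σ_eff matter.
Δ₁ = e^{−q₁T}·N(d₁) = 0.571819;  Δ₂ = −e^{−q₂T}·N(d₂) = -0.280181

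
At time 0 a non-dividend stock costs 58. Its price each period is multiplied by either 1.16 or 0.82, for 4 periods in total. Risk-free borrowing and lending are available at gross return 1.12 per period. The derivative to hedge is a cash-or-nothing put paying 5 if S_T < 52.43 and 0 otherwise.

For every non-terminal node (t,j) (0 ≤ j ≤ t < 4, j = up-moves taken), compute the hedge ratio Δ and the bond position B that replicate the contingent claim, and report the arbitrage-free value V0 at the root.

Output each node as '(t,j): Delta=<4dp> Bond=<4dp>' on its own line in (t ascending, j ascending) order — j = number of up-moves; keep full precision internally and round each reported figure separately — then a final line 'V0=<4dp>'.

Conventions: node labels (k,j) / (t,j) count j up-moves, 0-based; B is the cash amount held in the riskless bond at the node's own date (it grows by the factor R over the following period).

(0,0): Delta=-0.0066 Bond=0.4024
(1,0): Delta=-0.0512 Bond=2.5701
(1,1): Delta=-0.0024 Bond=0.1681
(2,0): Delta=-0.2971 Bond=12.4682
(2,1): Delta=-0.0280 Bond=1.5999
(2,2): Delta=0.0000 Bond=0.0000
(3,0): Delta=0.0000 Bond=4.4643
(3,1): Delta=-0.3251 Bond=15.2311
(3,2): Delta=0.0000 Bond=0.0000
(3,3): Delta=0.0000 Bond=0.0000
V0=0.0189

The replicating-portfolio and risk-neutral prices coincide; use p* = (1.12−0.82)/(1.16−0.82) = 0.8824 for the latter.
Terminal payoffs: V(4,0)=5.0000, V(4,1)=5.0000, V(4,2)=0.0000, V(4,3)=0.0000, V(4,4)=0.0000
  t=3,j=0: stock 31.9793 → up 37.0960 (V=5.0000), down 26.2231 (V=5.0000). Price 4.4643; hedge Δ=0.0000, bond B=4.4643.
  t=3,j=1: stock 45.2391 → up 52.4773 (V=0.0000), down 37.0960 (V=5.0000). Price 0.5252; hedge Δ=-0.3251, bond B=15.2311.
  t=3,j=2: stock 63.9967 → up 74.2362 (V=0.0000), down 52.4773 (V=0.0000). Price 0.0000; hedge Δ=0.0000, bond B=0.0000.
  t=3,j=3: stock 90.5320 → up 105.0171 (V=0.0000), down 74.2362 (V=0.0000). Price 0.0000; hedge Δ=0.0000, bond B=0.0000.
  t=2,j=0: stock 38.9992 → up 45.2391 (V=0.5252), down 31.9793 (V=4.4643). Price 0.8827; hedge Δ=-0.2971, bond B=12.4682.
  t=2,j=1: stock 55.1696 → up 63.9967 (V=0.0000), down 45.2391 (V=0.5252). Price 0.0552; hedge Δ=-0.0280, bond B=1.5999.
  t=2,j=2: stock 78.0448 → up 90.5320 (V=0.0000), down 63.9967 (V=0.0000). Price 0.0000; hedge Δ=0.0000, bond B=0.0000.
  t=1,j=0: stock 47.5600 → up 55.1696 (V=0.0552), down 38.9992 (V=0.8827). Price 0.1362; hedge Δ=-0.0512, bond B=2.5701.
  t=1,j=1: stock 67.2800 → up 78.0448 (V=0.0000), down 55.1696 (V=0.0552). Price 0.0058; hedge Δ=-0.0024, bond B=0.1681.
  t=0,j=0: stock 58.0000 → up 67.2800 (V=0.0058), down 47.5600 (V=0.1362). Price 0.0189; hedge Δ=-0.0066, bond B=0.4024.
As a check, the time-0 holding Δ(0,0)·S0 + B(0,0) comes to 0.0189 — exactly V0.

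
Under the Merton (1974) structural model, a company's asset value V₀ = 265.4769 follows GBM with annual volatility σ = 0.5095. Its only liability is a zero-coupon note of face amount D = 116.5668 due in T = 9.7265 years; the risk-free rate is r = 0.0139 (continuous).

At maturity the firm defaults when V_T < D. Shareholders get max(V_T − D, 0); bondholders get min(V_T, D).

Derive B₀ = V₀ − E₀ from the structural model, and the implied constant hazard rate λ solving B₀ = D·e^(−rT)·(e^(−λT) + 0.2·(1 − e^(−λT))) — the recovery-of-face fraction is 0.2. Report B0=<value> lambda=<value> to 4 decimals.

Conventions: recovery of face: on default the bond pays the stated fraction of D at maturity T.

Equity is a call on the firm's assets struck at D = 116.5668:
d₁ = [ln(V₀/D) + (r + σ²/2)T] / (σ√T)
   = [ln(265.4769/116.5668) + (0.0139 + 0.5·0.5095²)·9.7265] / (0.5095·√9.7265)
   = [0.823063 + 1.397651] / 1.588995 = 1.397559
d₂ = d₁ − σ√T = 1.397559 − 1.588995 = -0.191436
N(d₁) = 0.918877,  N(d₂) = 0.424092,  e^(−rT) = 0.873543
E₀ = V₀·N(d₁) − D·e^(−rT)·N(d₂)
   = 265.4769·0.918877 − 116.5668·0.873543·0.424092 = 200.757050
B₀ = V₀ − E₀ = 265.4769 − 200.757050 = 64.719850
e^(−λT) = (B₀·e^(rT)/D − 0.2)/(1 − 0.2) = (64.7199·1.144764/116.5668 − 0.2)/0.8 = 0.54449080
λ = −ln(0.54449080)/9.7265 = 0.062500

B0=64.7199 lambda=0.0625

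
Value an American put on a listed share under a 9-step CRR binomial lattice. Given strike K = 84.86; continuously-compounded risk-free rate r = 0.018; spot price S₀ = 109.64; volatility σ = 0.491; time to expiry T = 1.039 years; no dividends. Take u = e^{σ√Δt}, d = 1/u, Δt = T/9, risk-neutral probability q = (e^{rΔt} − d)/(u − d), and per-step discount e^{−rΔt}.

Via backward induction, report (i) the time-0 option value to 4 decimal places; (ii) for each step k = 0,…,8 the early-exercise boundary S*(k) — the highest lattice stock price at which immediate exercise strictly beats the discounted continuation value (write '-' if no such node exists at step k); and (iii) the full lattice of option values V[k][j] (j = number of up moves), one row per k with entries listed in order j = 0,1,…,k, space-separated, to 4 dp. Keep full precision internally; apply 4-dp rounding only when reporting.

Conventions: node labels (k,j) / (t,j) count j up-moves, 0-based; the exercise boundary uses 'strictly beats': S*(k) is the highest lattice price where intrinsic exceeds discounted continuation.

params: Δt=0.11544 u=1.18155 d=0.84635 q=0.46460 e^(-rΔt)=0.99792
t_9 payoffs: 60.4314 50.7562 37.2490 18.3921 0.0000 0.0000 0.0000 0.0000 0.0000 0.0000
t_8: node(8,0) S=28.8636 payoff=55.9964 vs cont=55.8202 → 55.9964 [stop]  node(8,1) S=40.2954 payoff=44.5646 vs cont=44.3885 → 44.5646 [stop]  node(8,2) S=56.2548 payoff=28.6052 vs cont=28.4290 → 28.6052 [stop]  node(8,3) S=78.5352 payoff=6.3248 vs cont=9.8268 → 9.8268 [wait]  node(8,4) S=109.6400 payoff=0.0000 vs cont=0.0000 → 0.0000 [wait]  node(8,5) S=153.0642 payoff=0.0000 vs cont=0.0000 → 0.0000 [wait]  node(8,6) S=213.6871 payoff=0.0000 vs cont=0.0000 → 0.0000 [wait]  node(8,7) S=298.3204 payoff=0.0000 vs cont=0.0000 → 0.0000 [wait]  node(8,8) S=416.4737 payoff=0.0000 vs cont=0.0000 → 0.0000 [wait]  ⇒ S*(8)=56.2548
t_7: node(7,0) S=34.1038 payoff=50.7562 vs cont=50.5800 → 50.7562 [stop]  node(7,1) S=47.6110 payoff=37.2490 vs cont=37.0728 → 37.2490 [stop]  node(7,2) S=66.4679 payoff=18.3921 vs cont=19.8396 → 19.8396 [wait]  node(7,3) S=92.7933 payoff=0.0000 vs cont=5.2504 → 5.2504 [wait]  node(7,4) S=129.5452 payoff=0.0000 vs cont=0.0000 → 0.0000 [wait]  node(7,5) S=180.8531 payoff=0.0000 vs cont=0.0000 → 0.0000 [wait]  node(7,6) S=252.4821 payoff=0.0000 vs cont=0.0000 → 0.0000 [wait]  node(7,7) S=352.4807 payoff=0.0000 vs cont=0.0000 → 0.0000 [wait]  ⇒ S*(7)=47.6110
t_6: node(6,0) S=40.2954 payoff=44.5646 vs cont=44.3885 → 44.5646 [stop]  node(6,1) S=56.2548 payoff=28.6052 vs cont=29.1001 → 29.1001 [wait]  node(6,2) S=78.5352 payoff=6.3248 vs cont=13.0344 → 13.0344 [wait]  node(6,3) S=109.6400 payoff=0.0000 vs cont=2.8052 → 2.8052 [wait]  node(6,4) S=153.0642 payoff=0.0000 vs cont=0.0000 → 0.0000 [wait]  node(6,5) S=213.6871 payoff=0.0000 vs cont=0.0000 → 0.0000 [wait]  node(6,6) S=298.3204 payoff=0.0000 vs cont=0.0000 → 0.0000 [wait]  ⇒ S*(6)=40.2954
t_5: node(5,0) S=47.6110 payoff=37.2490 vs cont=37.3023 → 37.3023 [wait]  node(5,1) S=66.4679 payoff=18.3921 vs cont=21.5911 → 21.5911 [wait]  node(5,2) S=92.7933 payoff=0.0000 vs cont=8.2648 → 8.2648 [wait]  node(5,3) S=129.5452 payoff=0.0000 vs cont=1.4988 → 1.4988 [wait]  node(5,4) S=180.8531 payoff=0.0000 vs cont=0.0000 → 0.0000 [wait]  node(5,5) S=252.4821 payoff=0.0000 vs cont=0.0000 → 0.0000 [wait]  ⇒ S*(5)=-
t_4: node(4,0) S=56.2548 payoff=28.6052 vs cont=29.9407 → 29.9407 [wait]  node(4,1) S=78.5352 payoff=6.3248 vs cont=15.3678 → 15.3678 [wait]  node(4,2) S=109.6400 payoff=0.0000 vs cont=5.1107 → 5.1107 [wait]  node(4,3) S=153.0642 payoff=0.0000 vs cont=0.8008 → 0.8008 [wait]  node(4,4) S=213.6871 payoff=0.0000 vs cont=0.0000 → 0.0000 [wait]  ⇒ S*(4)=-
t_3: node(3,0) S=66.4679 payoff=18.3921 vs cont=23.1221 → 23.1221 [wait]  node(3,1) S=92.7933 payoff=0.0000 vs cont=10.5804 → 10.5804 [wait]  node(3,2) S=129.5452 payoff=0.0000 vs cont=3.1019 → 3.1019 [wait]  node(3,3) S=180.8531 payoff=0.0000 vs cont=0.4279 → 0.4279 [wait]  ⇒ S*(3)=-
t_2: node(2,0) S=78.5352 payoff=6.3248 vs cont=17.2594 → 17.2594 [wait]  node(2,1) S=109.6400 payoff=0.0000 vs cont=7.0912 → 7.0912 [wait]  node(2,2) S=153.0642 payoff=0.0000 vs cont=1.8557 → 1.8557 [wait]  ⇒ S*(2)=-
t_1: node(1,0) S=92.7933 payoff=0.0000 vs cont=12.5093 → 12.5093 [wait]  node(1,1) S=129.5452 payoff=0.0000 vs cont=4.6491 → 4.6491 [wait]  ⇒ S*(1)=-
t_0: node(0,0) S=109.6400 payoff=0.0000 vs cont=8.8391 → 8.8391 [wait]  ⇒ S*(0)=-

price = 8.8391
boundary = - - - - - - 40.2954 47.6110 56.2548
tree:
8.8391
12.5093 4.6491
17.2594 7.0912 1.8557
23.1221 10.5804 3.1019 0.4279
29.9407 15.3678 5.1107 0.8008 0.0000
37.3023 21.5911 8.2648 1.4988 0.0000 0.0000
44.5646 29.1001 13.0344 2.8052 0.0000 0.0000 0.0000
50.7562 37.2490 19.8396 5.2504 0.0000 0.0000 0.0000 0.0000
55.9964 44.5646 28.6052 9.8268 0.0000 0.0000 0.0000 0.0000 0.0000
60.4314 50.7562 37.2490 18.3921 0.0000 0.0000 0.0000 0.0000 0.0000 0.0000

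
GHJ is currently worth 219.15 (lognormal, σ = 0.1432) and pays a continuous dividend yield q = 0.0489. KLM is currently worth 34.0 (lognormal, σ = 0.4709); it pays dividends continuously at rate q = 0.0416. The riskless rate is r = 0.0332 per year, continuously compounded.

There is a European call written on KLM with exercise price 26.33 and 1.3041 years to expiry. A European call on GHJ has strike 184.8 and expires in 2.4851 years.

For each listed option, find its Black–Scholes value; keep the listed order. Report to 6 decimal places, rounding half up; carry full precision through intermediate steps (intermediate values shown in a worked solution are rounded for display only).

[KLM call K=26.33]
σ√T = 0.4709·√1.3041 = 0.537755
d₁ = (ln(S/K) + (r−q+σ²/2)T) / (σ√T) = (ln(34.0/26.33) + (0.0332−0.0416+0.4709²/2)·1.3041) / 0.537755 = (0.255652 + 0.133636) / 0.537755 = 0.723912
d₂ = d₁ − σ√T = 0.723912 − 0.537755 = 0.186158
e^{−rT} = 0.957628
e^{−qT} = 0.947195
N(d₁) = 0.765440,  N(d₂) = 0.573839
price = S·e^{−qT}·N(d₁) − K·e^{−rT}·N(d₂) = 24.650711 − 14.468982 = 10.181730
[GHJ call K=184.8]
σ√T = 0.1432·√2.4851 = 0.225743
d₁ = (ln(S/K) + (r−q+σ²/2)T) / (σ√T) = (ln(219.15/184.8) + (0.0332−0.0489+0.1432²/2)·2.4851) / 0.225743 = (0.170482 − 0.013536) / 0.225743 = 0.695242
d₂ = d₁ − σ√T = 0.695242 − 0.225743 = 0.469499
e^{−rT} = 0.920807
e^{−qT} = 0.885572
N(d₁) = 0.756548,  N(d₂) = 0.680643
price = S·e^{−qT}·N(d₁) − K·e^{−rT}·N(d₂) = 146.825663 − 115.821706 = 31.003957

price(KLM call K=26.33) = 10.181730
price(GHJ call K=184.8) = 31.003957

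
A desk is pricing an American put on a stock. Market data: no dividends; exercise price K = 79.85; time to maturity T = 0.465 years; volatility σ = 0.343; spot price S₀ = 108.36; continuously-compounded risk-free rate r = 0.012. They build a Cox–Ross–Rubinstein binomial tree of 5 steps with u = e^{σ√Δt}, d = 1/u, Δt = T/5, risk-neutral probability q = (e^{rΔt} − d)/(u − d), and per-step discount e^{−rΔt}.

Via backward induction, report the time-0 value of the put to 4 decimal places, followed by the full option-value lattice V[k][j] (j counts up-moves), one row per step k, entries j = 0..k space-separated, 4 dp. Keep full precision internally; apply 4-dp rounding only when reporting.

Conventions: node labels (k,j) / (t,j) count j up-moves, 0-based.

price = 0.7201
tree:
0.7201
1.3386 0.0495
2.4858 0.0951 0.0000
4.6101 0.1828 0.0000 0.0000
8.5387 0.3513 0.0000 0.0000 0.0000
15.6210 0.6753 0.0000 0.0000 0.0000 0.0000

Δt=0.09300  u=1.11027  d=0.90068  q=0.47920  discount=0.99888
step 5 (expiry): payoffs max(K−S,0) = 15.6210 0.6753 0.0000 0.0000 0.0000 0.0000
k=4: (k=4,j=0): S=71.3113, K−S=8.5387, hold=8.4496 ⇒ V=8.5387 exercise | (k=4,j=1): S=87.9050, K−S=0.0000, hold=0.3513 ⇒ V=0.3513 continue | (k=4,j=2): S=108.3600, K−S=0.0000, hold=0.0000 ⇒ V=0.0000 continue | (k=4,j=3): S=133.5747, K−S=0.0000, hold=0.0000 ⇒ V=0.0000 continue | (k=4,j=4): S=164.6567, K−S=0.0000, hold=0.0000 ⇒ V=0.0000 continue
k=3: (k=3,j=0): S=79.1747, K−S=0.6753, hold=4.6101 ⇒ V=4.6101 continue | (k=3,j=1): S=97.5981, K−S=0.0000, hold=0.1828 ⇒ V=0.1828 continue | (k=3,j=2): S=120.3086, K−S=0.0000, hold=0.0000 ⇒ V=0.0000 continue | (k=3,j=3): S=148.3036, K−S=0.0000, hold=0.0000 ⇒ V=0.0000 continue
k=2: (k=2,j=0): S=87.9050, K−S=0.0000, hold=2.4858 ⇒ V=2.4858 continue | (k=2,j=1): S=108.3600, K−S=0.0000, hold=0.0951 ⇒ V=0.0951 continue | (k=2,j=2): S=133.5747, K−S=0.0000, hold=0.0000 ⇒ V=0.0000 continue
k=1: (k=1,j=0): S=97.5981, K−S=0.0000, hold=1.3386 ⇒ V=1.3386 continue | (k=1,j=1): S=120.3086, K−S=0.0000, hold=0.0495 ⇒ V=0.0495 continue
k=0: (k=0,j=0): S=108.3600, K−S=0.0000, hold=0.7201 ⇒ V=0.7201 continue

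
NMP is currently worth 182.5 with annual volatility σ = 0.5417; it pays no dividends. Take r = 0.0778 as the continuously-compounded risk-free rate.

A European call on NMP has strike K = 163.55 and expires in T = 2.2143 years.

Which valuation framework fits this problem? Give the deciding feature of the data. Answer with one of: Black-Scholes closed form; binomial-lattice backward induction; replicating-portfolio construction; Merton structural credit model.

Key observation: everything needed for the exact continuous-time valuation of the European call on NMP (strike 163.55) is given, and no feature rules the closed form out.

framework: Black-Scholes closed form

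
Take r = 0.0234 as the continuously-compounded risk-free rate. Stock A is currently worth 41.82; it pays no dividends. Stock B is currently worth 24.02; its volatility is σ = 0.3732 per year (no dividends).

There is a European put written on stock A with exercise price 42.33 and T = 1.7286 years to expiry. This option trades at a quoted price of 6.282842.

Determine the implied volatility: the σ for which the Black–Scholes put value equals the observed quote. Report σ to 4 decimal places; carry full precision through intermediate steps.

sigma = 0.3191

At σ = 0.3191 the Black–Scholes value reproduces the quote:
σ√T = 0.3191·√1.7286 = 0.419541
d₁ = (ln(S/K) + (r+σ²/2)T) / (σ√T) = (ln(41.82/42.33) + (0.0234+0.3191²/2)·1.7286) / 0.419541 = (-0.012121 + 0.128456) / 0.419541 = 0.277292
d₂ = d₁ − σ√T = 0.277292 − 0.419541 = -0.142249
e^{−rT} = 0.960358
N(−d₁) = 0.390778,  N(−d₂) = 0.556558
V = K·e^{−rT}·N(−d₂) − S·N(−d₁) = 22.625184 − 16.342342 = 6.282842 (matching the quote); vega is positive throughout, so no other σ reproduces this price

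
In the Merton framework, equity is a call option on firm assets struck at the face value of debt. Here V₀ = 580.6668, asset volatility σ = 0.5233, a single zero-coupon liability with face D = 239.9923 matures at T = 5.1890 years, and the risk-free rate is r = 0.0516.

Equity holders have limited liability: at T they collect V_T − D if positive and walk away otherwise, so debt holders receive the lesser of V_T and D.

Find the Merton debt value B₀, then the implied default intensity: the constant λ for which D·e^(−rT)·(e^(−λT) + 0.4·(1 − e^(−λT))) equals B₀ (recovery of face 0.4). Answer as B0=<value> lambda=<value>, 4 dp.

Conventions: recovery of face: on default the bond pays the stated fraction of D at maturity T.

B0=152.6462 lambda=0.0636

Equity is a call on the firm's assets struck at D = 239.9923:
d₁ = [ln(V₀/D) + (r + σ²/2)T] / (σ√T)
   = [ln(580.6668/239.9923) + (0.0516 + 0.5·0.5233²)·5.1890] / (0.5233·√5.1890)
   = [0.883570 + 0.978238] / 1.192045 = 1.561861
d₂ = d₁ − σ√T = 1.561861 − 1.192045 = 0.369816
N(d₁) = 0.940840,  N(d₂) = 0.644240,  e^(−rT) = 0.765097
E₀ = V₀·N(d₁) − D·e^(−rT)·N(d₂)
   = 580.6668·0.940840 − 239.9923·0.765097·0.644240 = 428.020589
B₀ = V₀ − E₀ = 580.6668 − 428.020589 = 152.646211
e^(−λT) = (B₀·e^(rT)/D − 0.4)/(1 − 0.4) = (152.6462·1.307023/239.9923 − 0.4)/0.6 = 0.71887895
λ = −ln(0.71887895)/5.1890 = 0.063608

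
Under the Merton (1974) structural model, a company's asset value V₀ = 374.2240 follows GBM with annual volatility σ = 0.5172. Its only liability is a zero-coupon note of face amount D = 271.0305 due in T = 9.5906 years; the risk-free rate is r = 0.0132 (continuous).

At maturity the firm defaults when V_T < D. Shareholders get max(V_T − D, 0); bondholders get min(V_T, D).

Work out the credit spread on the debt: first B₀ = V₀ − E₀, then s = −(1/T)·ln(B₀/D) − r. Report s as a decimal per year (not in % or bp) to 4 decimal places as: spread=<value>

spread=0.0681

With assets at 374.2240 and a single debt payment of 271.0305 at 9.5906 years:
d₁ = [ln(V₀/D) + (r + σ²/2)T] / (σ√T)
   = [ln(374.2240/271.0305) + (0.0132 + 0.5·0.5172²)·9.5906] / (0.5172·√9.5906)
   = [0.322623 + 1.409319] / 1.601701 = 1.081314
d₂ = d₁ − σ√T = 1.081314 − 1.601701 = -0.520387
N(d₁) = 0.860221,  N(d₂) = 0.301397,  e^(−rT) = 0.881090
E₀ = V₀·N(d₁) − D·e^(−rT)·N(d₂)
   = 374.2240·0.860221 − 271.0305·0.881090·0.301397 = 249.941191
B₀ = V₀ − E₀ = 374.2240 − 249.941191 = 124.282809
spread = −(1/T)·ln(B₀/D) − r = −(1/9.5906)·ln(124.282809/271.0305) − 0.0132 = 0.06809540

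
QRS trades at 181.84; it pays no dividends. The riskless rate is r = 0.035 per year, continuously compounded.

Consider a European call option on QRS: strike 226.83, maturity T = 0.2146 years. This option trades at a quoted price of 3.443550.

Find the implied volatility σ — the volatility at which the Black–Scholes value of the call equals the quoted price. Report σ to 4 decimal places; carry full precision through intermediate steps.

At σ = 0.4546 the Black–Scholes value reproduces the quote:
σ√T = 0.4546·√0.2146 = 0.210593
d₁ = (ln(S/K) + (r+σ²/2)T) / (σ√T) = (ln(181.84/226.83) + (0.035+0.4546²/2)·0.2146) / 0.210593 = (-0.221074 + 0.029686) / 0.210593 = -0.908804
d₂ = d₁ − σ√T = -0.908804 − 0.210593 = -1.119397
e^{−rT} = 0.992517
N(d₁) = 0.181727,  N(d₂) = 0.131485
V = S·N(d₁) − K·e^{−rT}·N(d₂) = 33.045201 − 29.601652 = 3.443550 (matching the quote); vega is positive throughout, so no other σ reproduces this price

sigma = 0.4546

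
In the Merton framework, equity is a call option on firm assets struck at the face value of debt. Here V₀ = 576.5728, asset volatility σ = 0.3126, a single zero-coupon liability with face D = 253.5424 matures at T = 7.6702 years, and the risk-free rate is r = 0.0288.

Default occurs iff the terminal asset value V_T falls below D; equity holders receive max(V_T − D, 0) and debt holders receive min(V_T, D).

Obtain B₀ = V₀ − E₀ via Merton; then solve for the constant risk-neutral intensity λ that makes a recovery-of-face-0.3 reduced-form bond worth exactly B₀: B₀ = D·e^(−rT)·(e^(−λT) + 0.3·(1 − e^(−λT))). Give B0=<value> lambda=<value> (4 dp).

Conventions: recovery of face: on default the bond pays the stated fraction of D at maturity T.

Equity is a call on the firm's assets struck at D = 253.5424:
d₁ = [ln(V₀/D) + (r + σ²/2)T] / (σ√T)
   = [ln(576.5728/253.5424) + (0.0288 + 0.5·0.3126²)·7.6702] / (0.3126·√7.6702)
   = [0.821571 + 0.595663] / 0.865750 = 1.637002
d₂ = d₁ − σ√T = 1.637002 − 0.865750 = 0.771252
N(d₁) = 0.949185,  N(d₂) = 0.779721,  e^(−rT) = 0.801795
E₀ = V₀·N(d₁) − D·e^(−rT)·N(d₂)
   = 576.5728·0.949185 − 253.5424·0.801795·0.779721 = 388.765361
B₀ = V₀ − E₀ = 576.5728 − 388.765361 = 187.807439
e^(−λT) = (B₀·e^(rT)/D − 0.3)/(1 − 0.3) = (187.8074·1.247201/253.5424 − 0.3)/0.7 = 0.89120534
λ = −ln(0.89120534)/7.6702 = 0.015017

B0=187.8074 lambda=0.0150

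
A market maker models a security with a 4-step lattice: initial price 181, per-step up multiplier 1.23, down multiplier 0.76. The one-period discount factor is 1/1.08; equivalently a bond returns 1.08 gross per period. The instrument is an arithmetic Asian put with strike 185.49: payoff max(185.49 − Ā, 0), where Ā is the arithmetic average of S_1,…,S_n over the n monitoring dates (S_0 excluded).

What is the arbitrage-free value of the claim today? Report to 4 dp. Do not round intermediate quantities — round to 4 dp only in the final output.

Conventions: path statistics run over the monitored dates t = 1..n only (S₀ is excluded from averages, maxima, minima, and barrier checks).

price = 8.7488

No-arbitrage gives p* = (R−d)/(u−d) = 0.6809: enumerate every path, weight its payoff by its p*-probability, and discount by R^4.
Enumerate all 2^4 = 16 price paths (U = up ×1.23, D = down ×0.76); each path with k up-moves has probability p*^k·(1−p*)^(4−k).
DDDD: Ā=95.4864, payoff=90.0036, prob=0.010375
UDDD: Ā=154.5373, payoff=30.9527, prob=0.022133
DUDD: Ā=133.2698, payoff=52.2202, prob=0.022133
UUDD: Ā=215.6866, payoff=0.0000, prob=0.047216
DDUD: Ā=117.1065, payoff=68.3835, prob=0.022133
UDUD: Ā=189.5276, payoff=0.0000, prob=0.047216
DUUD: Ā=168.2601, payoff=17.2299, prob=0.047216
UUUD: Ā=272.3157, payoff=0.0000, prob=0.100728
DDDU: Ā=104.8224, payoff=80.6676, prob=0.022133
UDDU: Ā=169.6467, payoff=15.8433, prob=0.047216
DUDU: Ā=148.3792, payoff=37.1108, prob=0.047216
UUDU: Ā=240.1401, payoff=0.0000, prob=0.100728
DDUU: Ā=132.2159, payoff=53.2741, prob=0.047216
UDUU: Ā=213.9810, payoff=0.0000, prob=0.100728
DUUU: Ā=192.7135, payoff=0.0000, prob=0.100728
UUUU: Ā=311.8917, payoff=0.0000, prob=0.214886
Price = Σ prob·payoff / R^4 = 11.902696 / 1.360489 = 8.7488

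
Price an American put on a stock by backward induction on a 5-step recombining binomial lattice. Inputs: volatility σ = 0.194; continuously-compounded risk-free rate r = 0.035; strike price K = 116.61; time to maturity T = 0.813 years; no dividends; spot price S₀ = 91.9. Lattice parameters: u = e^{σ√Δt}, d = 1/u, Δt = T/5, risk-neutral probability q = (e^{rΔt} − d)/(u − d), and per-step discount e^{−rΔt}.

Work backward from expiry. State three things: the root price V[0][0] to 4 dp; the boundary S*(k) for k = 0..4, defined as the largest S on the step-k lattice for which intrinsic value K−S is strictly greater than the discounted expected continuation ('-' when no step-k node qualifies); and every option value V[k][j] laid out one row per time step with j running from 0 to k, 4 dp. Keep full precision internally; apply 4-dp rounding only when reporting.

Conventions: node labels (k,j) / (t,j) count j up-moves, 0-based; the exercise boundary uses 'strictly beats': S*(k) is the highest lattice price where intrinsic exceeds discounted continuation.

Δt=0.16260, u=1.08137, d=0.92475, q=0.51689, disc=e^(-rΔt)=0.99433
k=5 terminal: V=max(K-S,0) → 54.4594 43.9336 31.6251 17.2322 0.4016 0.0000
k=4: j=0 S=67.2078 intr=49.4022 cont=48.7405 V=49.4022[EX]; j=1 S=78.5901 intr=38.0199 cont=37.3582 V=38.0199[EX]; j=2 S=91.9000 intr=24.7100 cont=24.0483 V=24.7100[EX]; j=3 S=107.4641 intr=9.1459 cont=8.4841 V=9.1459[EX]; j=4 S=125.6641 intr=0.0000 cont=0.1929 V=0.1929[hold]  S*(4)=107.4641
k=3: j=0 S=72.6764 intr=43.9336 cont=43.2718 V=43.9336[EX]; j=1 S=84.9849 intr=31.6251 cont=30.9634 V=31.6251[EX]; j=2 S=99.3778 intr=17.2322 cont=16.5704 V=17.2322[EX]; j=3 S=116.2084 intr=0.4016 cont=4.4925 V=4.4925[hold]  S*(3)=99.3778
k=2: j=0 S=78.5901 intr=38.0199 cont=37.3582 V=38.0199[EX]; j=1 S=91.9000 intr=24.7100 cont=24.0483 V=24.7100[EX]; j=2 S=107.4641 intr=9.1459 cont=10.5867 V=10.5867[hold]  S*(2)=91.9000
k=1: j=0 S=84.9849 intr=31.6251 cont=30.9634 V=31.6251[EX]; j=1 S=99.3778 intr=17.2322 cont=17.3110 V=17.3110[hold]  S*(1)=84.9849
k=0: j=0 S=91.9000 intr=24.7100 cont=24.0887 V=24.7100[EX]  S*(0)=91.9000

price = 24.7100
boundary = 91.9000 84.9849 91.9000 99.3778 107.4641
tree:
24.7100
31.6251 17.3110
38.0199 24.7100 10.5867
43.9336 31.6251 17.2322 4.4925
49.4022 38.0199 24.7100 9.1459 0.1929
54.4594 43.9336 31.6251 17.2322 0.4016 0.0000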